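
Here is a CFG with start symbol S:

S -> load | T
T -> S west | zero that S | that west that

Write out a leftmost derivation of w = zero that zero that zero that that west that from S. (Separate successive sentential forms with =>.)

S => T   [S -> T]
T => zero that S   [T -> zero that S]
zero that S => zero that T   [S -> T]
zero that T => zero that zero that S   [T -> zero that S]
zero that zero that S => zero that zero that T   [S -> T]
zero that zero that T => zero that zero that zero that S   [T -> zero that S]
zero that zero that zero that S => zero that zero that zero that T   [S -> T]
zero that zero that zero that T => zero that zero that zero that that west that   [T -> that west that]

S => T => zero that S => zero that T => zero that zero that S => zero that zero that T => zero that zero that zero that S => zero that zero that zero that T => zero that zero that zero that that west that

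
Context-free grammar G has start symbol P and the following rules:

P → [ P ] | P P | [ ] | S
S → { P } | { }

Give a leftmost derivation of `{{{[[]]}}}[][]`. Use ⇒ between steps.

P ⇒ PP   [P → P P]
PP ⇒ PPP   [P → P P]
PPP ⇒ SPP   [P → S]
SPP ⇒ {P}PP   [S → { P }]
{P}PP ⇒ {S}PP   [P → S]
{S}PP ⇒ {{P}}PP   [S → { P }]
{{P}}PP ⇒ {{S}}PP   [P → S]
{{S}}PP ⇒ {{{P}}}PP   [S → { P }]
{{{P}}}PP ⇒ {{{[P]}}}PP   [P → [ P ]]
{{{[P]}}}PP ⇒ {{{[[]]}}}PP   [P → [ ]]
{{{[[]]}}}PP ⇒ {{{[[]]}}}[]P   [P → [ ]]
{{{[[]]}}}[]P ⇒ {{{[[]]}}}[][]   [P → [ ]]

P⇒PP⇒PPP⇒SPP⇒{P}PP⇒{S}PP⇒{{P}}PP⇒{{S}}PP⇒{{{P}}}PP⇒{{{[P]}}}PP⇒{{{[[]]}}}PP⇒{{{[[]]}}}[]P⇒{{{[[]]}}}[][]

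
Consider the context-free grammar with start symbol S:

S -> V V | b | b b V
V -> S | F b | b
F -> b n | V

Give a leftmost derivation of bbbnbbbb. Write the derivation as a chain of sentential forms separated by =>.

S=>bbV=>bbS=>bbVV=>bbFbV=>bbVbV=>bbFbbV=>bbVbbV=>bbFbbbV=>bbbnbbbV=>bbbnbbbS=>bbbnbbbb

S => bbV   [S -> b b V]
bbV => bbS   [V -> S]
bbS => bbVV   [S -> V V]
bbVV => bbFbV   [V -> F b]
bbFbV => bbVbV   [F -> V]
bbVbV => bbFbbV   [V -> F b]
bbFbbV => bbVbbV   [F -> V]
bbVbbV => bbFbbbV   [V -> F b]
bbFbbbV => bbbnbbbV   [F -> b n]
bbbnbbbV => bbbnbbbS   [V -> S]
bbbnbbbS => bbbnbbbb   [S -> b]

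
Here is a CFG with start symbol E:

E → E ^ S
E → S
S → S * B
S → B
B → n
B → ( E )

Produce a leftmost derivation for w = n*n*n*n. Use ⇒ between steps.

E ⇒ S ⇒ S*B ⇒ S*B*B ⇒ S*B*B*B ⇒ B*B*B*B ⇒ n*B*B*B ⇒ n*n*B*B ⇒ n*n*n*B ⇒ n*n*n*n

E ⇒ S   [E → S]
S ⇒ S*B   [S → S * B]
S*B ⇒ S*B*B   [S → S * B]
S*B*B ⇒ S*B*B*B   [S → S * B]
S*B*B*B ⇒ B*B*B*B   [S → B]
B*B*B*B ⇒ n*B*B*B   [B → n]
n*B*B*B ⇒ n*n*B*B   [B → n]
n*n*B*B ⇒ n*n*n*B   [B → n]
n*n*n*B ⇒ n*n*n*n   [B → n]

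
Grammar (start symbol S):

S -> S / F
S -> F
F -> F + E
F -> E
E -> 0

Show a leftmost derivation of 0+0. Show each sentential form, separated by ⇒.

S ⇒ F ⇒ F+E ⇒ E+E ⇒ 0+E ⇒ 0+0

S ⇒ F   [S -> F]
F ⇒ F+E   [F -> F + E]
F+E ⇒ E+E   [F -> E]
E+E ⇒ 0+E   [E -> 0]
0+E ⇒ 0+0   [E -> 0]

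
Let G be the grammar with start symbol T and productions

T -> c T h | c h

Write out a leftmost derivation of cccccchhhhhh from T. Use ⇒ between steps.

T ⇒ cTh ⇒ ccThh ⇒ cccThhh ⇒ ccccThhhh ⇒ cccccThhhhh ⇒ cccccchhhhhh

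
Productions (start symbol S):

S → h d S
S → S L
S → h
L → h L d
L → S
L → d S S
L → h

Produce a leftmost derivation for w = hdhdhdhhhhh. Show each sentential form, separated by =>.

S=>hdS=>hdSL=>hdSLL=>hdSLLL=>hdhdSLLL=>hdhdSLLLL=>hdhdhdSLLLL=>hdhdhdhLLLL=>hdhdhdhhLLL=>hdhdhdhhhLL=>hdhdhdhhhhL=>hdhdhdhhhhh

S => hdS   [S → h d S]
hdS => hdSL   [S → S L]
hdSL => hdSLL   [S → S L]
hdSLL => hdSLLL   [S → S L]
hdSLLL => hdhdSLLL   [S → h d S]
hdhdSLLL => hdhdSLLLL   [S → S L]
hdhdSLLLL => hdhdhdSLLLL   [S → h d S]
hdhdhdSLLLL => hdhdhdhLLLL   [S → h]
hdhdhdhLLLL => hdhdhdhhLLL   [L → h]
hdhdhdhhLLL => hdhdhdhhhLL   [L → h]
hdhdhdhhhLL => hdhdhdhhhhL   [L → h]
hdhdhdhhhhL => hdhdhdhhhhh   [L → h]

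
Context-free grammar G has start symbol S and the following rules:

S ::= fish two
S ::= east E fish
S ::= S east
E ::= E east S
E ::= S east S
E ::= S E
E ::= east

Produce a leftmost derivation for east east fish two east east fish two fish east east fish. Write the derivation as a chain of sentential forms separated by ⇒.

S ⇒ east E fish ⇒ east S E fish ⇒ east S east E fish ⇒ east east E fish east E fish ⇒ east east S east S fish east E fish ⇒ east east S east east S fish east E fish ⇒ east east fish two east east S fish east E fish ⇒ east east fish two east east fish two fish east E fish ⇒ east east fish two east east fish two fish east east fish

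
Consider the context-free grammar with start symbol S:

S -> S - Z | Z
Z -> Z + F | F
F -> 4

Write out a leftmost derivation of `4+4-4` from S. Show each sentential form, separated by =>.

S => S-Z   [S -> S - Z]
S-Z => Z-Z   [S -> Z]
Z-Z => Z+F-Z   [Z -> Z + F]
Z+F-Z => F+F-Z   [Z -> F]
F+F-Z => 4+F-Z   [F -> 4]
4+F-Z => 4+4-Z   [F -> 4]
4+4-Z => 4+4-F   [Z -> F]
4+4-F => 4+4-4   [F -> 4]

S=>S-Z=>Z-Z=>Z+F-Z=>F+F-Z=>4+F-Z=>4+4-Z=>4+4-F=>4+4-4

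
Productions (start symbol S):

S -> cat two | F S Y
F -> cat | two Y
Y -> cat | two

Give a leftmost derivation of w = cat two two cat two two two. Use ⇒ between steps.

S ⇒ F S Y   [S -> F S Y]
F S Y ⇒ cat S Y   [F -> cat]
cat S Y ⇒ cat F S Y Y   [S -> F S Y]
cat F S Y Y ⇒ cat two Y S Y Y   [F -> two Y]
cat two Y S Y Y ⇒ cat two two S Y Y   [Y -> two]
cat two two S Y Y ⇒ cat two two cat two Y Y   [S -> cat two]
cat two two cat two Y Y ⇒ cat two two cat two two Y   [Y -> two]
cat two two cat two two Y ⇒ cat two two cat two two two   [Y -> two]

S ⇒ F S Y ⇒ cat S Y ⇒ cat F S Y Y ⇒ cat two Y S Y Y ⇒ cat two two S Y Y ⇒ cat two two cat two Y Y ⇒ cat two two cat two two Y ⇒ cat two two cat two two two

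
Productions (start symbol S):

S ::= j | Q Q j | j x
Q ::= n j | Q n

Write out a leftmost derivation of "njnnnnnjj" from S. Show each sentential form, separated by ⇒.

S ⇒ QQj   [S ::= Q Q j]
QQj ⇒ QnQj   [Q ::= Q n]
QnQj ⇒ QnnQj   [Q ::= Q n]
QnnQj ⇒ QnnnQj   [Q ::= Q n]
QnnnQj ⇒ QnnnnQj   [Q ::= Q n]
QnnnnQj ⇒ njnnnnQj   [Q ::= n j]
njnnnnQj ⇒ njnnnnnjj   [Q ::= n j]

S ⇒ QQj ⇒ QnQj ⇒ QnnQj ⇒ QnnnQj ⇒ QnnnnQj ⇒ njnnnnQj ⇒ njnnnnnjj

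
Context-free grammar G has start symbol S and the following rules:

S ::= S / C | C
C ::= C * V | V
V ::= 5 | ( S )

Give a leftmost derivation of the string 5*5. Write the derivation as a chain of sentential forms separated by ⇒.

S ⇒ C   [S ::= C]
C ⇒ C*V   [C ::= C * V]
C*V ⇒ V*V   [C ::= V]
V*V ⇒ 5*V   [V ::= 5]
5*V ⇒ 5*5   [V ::= 5]

S ⇒ C ⇒ C*V ⇒ V*V ⇒ 5*V ⇒ 5*5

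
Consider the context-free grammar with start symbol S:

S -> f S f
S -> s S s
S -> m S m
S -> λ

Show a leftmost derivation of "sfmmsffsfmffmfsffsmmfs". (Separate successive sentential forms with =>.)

S => sSs => sfSfs => sfmSmfs => sfmmSmmfs => sfmmsSsmmfs => sfmmsfSfsmmfs => sfmmsffSffsmmfs => sfmmsffsSsffsmmfs => sfmmsffsfSfsffsmmfs => sfmmsffsfmSmfsffsmmfs => sfmmsffsfmfSfmfsffsmmfs => sfmmsffsfmffmfsffsmmfs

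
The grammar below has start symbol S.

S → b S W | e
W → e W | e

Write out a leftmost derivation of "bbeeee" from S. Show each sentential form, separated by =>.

S => bSW   [S → b S W]
bSW => bbSWW   [S → b S W]
bbSWW => bbeWW   [S → e]
bbeWW => bbeeWW   [W → e W]
bbeeWW => bbeeeW   [W → e]
bbeeeW => bbeeee   [W → e]

S => bSW => bbSWW => bbeWW => bbeeWW => bbeeeW => bbeeee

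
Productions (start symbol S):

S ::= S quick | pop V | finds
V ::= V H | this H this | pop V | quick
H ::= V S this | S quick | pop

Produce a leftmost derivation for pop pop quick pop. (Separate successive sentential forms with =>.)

S => pop V   [S ::= pop V]
pop V => pop pop V   [V ::= pop V]
pop pop V => pop pop V H   [V ::= V H]
pop pop V H => pop pop quick H   [V ::= quick]
pop pop quick H => pop pop quick pop   [H ::= pop]

S => pop V => pop pop V => pop pop V H => pop pop quick H => pop pop quick pop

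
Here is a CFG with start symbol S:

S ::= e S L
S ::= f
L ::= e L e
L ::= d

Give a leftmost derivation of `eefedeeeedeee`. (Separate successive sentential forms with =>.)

S => eSL   [S ::= e S L]
eSL => eeSLL   [S ::= e S L]
eeSLL => eefLL   [S ::= f]
eefLL => eefeLeL   [L ::= e L e]
eefeLeL => eefedeL   [L ::= d]
eefedeL => eefedeeLe   [L ::= e L e]
eefedeeLe => eefedeeeLee   [L ::= e L e]
eefedeeeLee => eefedeeeeLeee   [L ::= e L e]
eefedeeeeLeee => eefedeeeedeee   [L ::= d]

S => eSL => eeSLL => eefLL => eefeLeL => eefedeL => eefedeeLe => eefedeeeLee => eefedeeeeLeee => eefedeeeedeee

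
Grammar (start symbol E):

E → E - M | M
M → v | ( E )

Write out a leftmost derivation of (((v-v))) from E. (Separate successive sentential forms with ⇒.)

E ⇒ M ⇒ (E) ⇒ (M) ⇒ ((E)) ⇒ ((M)) ⇒ (((E))) ⇒ (((E-M))) ⇒ (((M-M))) ⇒ (((v-M))) ⇒ (((v-v)))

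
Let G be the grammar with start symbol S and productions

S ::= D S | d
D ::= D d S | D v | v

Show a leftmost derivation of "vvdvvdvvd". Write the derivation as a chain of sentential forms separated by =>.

S => DS => DvS => DvvS => DdSvvS => DvdSvvS => vvdSvvS => vvdDSvvS => vvdvSvvS => vvdvDSvvS => vvdvvSvvS => vvdvvdvvS => vvdvvdvvd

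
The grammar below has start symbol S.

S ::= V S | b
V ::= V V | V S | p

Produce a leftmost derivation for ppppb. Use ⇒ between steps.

S ⇒ VS ⇒ VVS ⇒ VVVS ⇒ pVVS ⇒ pVVVS ⇒ ppVVS ⇒ pppVS ⇒ ppppS ⇒ ppppb

S ⇒ VS   [S ::= V S]
VS ⇒ VVS   [V ::= V V]
VVS ⇒ VVVS   [V ::= V V]
VVVS ⇒ pVVS   [V ::= p]
pVVS ⇒ pVVVS   [V ::= V V]
pVVVS ⇒ ppVVS   [V ::= p]
ppVVS ⇒ pppVS   [V ::= p]
pppVS ⇒ ppppS   [V ::= p]
ppppS ⇒ ppppb   [S ::= b]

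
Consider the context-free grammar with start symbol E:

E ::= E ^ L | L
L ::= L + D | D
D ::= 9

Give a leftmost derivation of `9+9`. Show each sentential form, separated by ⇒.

E ⇒ L ⇒ L+D ⇒ D+D ⇒ 9+D ⇒ 9+9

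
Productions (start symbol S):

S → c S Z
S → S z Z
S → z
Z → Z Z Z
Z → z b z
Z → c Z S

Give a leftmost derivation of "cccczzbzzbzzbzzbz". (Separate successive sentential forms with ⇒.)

S ⇒ cSZ   [S → c S Z]
cSZ ⇒ ccSZZ   [S → c S Z]
ccSZZ ⇒ cccSZZZ   [S → c S Z]
cccSZZZ ⇒ ccccSZZZZ   [S → c S Z]
ccccSZZZZ ⇒ cccczZZZZ   [S → z]
cccczZZZZ ⇒ cccczzbzZZZ   [Z → z b z]
cccczzbzZZZ ⇒ cccczzbzzbzZZ   [Z → z b z]
cccczzbzzbzZZ ⇒ cccczzbzzbzzbzZ   [Z → z b z]
cccczzbzzbzzbzZ ⇒ cccczzbzzbzzbzzbz   [Z → z b z]

S ⇒ cSZ ⇒ ccSZZ ⇒ cccSZZZ ⇒ ccccSZZZZ ⇒ cccczZZZZ ⇒ cccczzbzZZZ ⇒ cccczzbzzbzZZ ⇒ cccczzbzzbzzbzZ ⇒ cccczzbzzbzzbzzbz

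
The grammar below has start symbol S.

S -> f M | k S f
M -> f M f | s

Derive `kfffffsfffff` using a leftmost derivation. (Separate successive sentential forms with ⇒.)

S ⇒ kSf ⇒ kfMf ⇒ kffMff ⇒ kfffMfff ⇒ kffffMffff ⇒ kfffffMfffff ⇒ kfffffsfffff

S ⇒ kSf   [S -> k S f]
kSf ⇒ kfMf   [S -> f M]
kfMf ⇒ kffMff   [M -> f M f]
kffMff ⇒ kfffMfff   [M -> f M f]
kfffMfff ⇒ kffffMffff   [M -> f M f]
kffffMffff ⇒ kfffffMfffff   [M -> f M f]
kfffffMfffff ⇒ kfffffsfffff   [M -> s]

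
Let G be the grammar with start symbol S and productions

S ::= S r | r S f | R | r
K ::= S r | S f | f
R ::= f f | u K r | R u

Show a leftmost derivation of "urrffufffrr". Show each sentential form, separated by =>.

S=>Sr=>Rr=>uKrr=>uSfrr=>urSffrr=>urrSfffrr=>urrRfffrr=>urrRufffrr=>urrffufffrr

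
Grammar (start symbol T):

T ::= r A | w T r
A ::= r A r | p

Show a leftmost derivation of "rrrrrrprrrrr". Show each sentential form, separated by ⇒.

T ⇒ rA   [T ::= r A]
rA ⇒ rrAr   [A ::= r A r]
rrAr ⇒ rrrArr   [A ::= r A r]
rrrArr ⇒ rrrrArrr   [A ::= r A r]
rrrrArrr ⇒ rrrrrArrrr   [A ::= r A r]
rrrrrArrrr ⇒ rrrrrrArrrrr   [A ::= r A r]
rrrrrrArrrrr ⇒ rrrrrrprrrrr   [A ::= p]

T ⇒ rA ⇒ rrAr ⇒ rrrArr ⇒ rrrrArrr ⇒ rrrrrArrrr ⇒ rrrrrrArrrrr ⇒ rrrrrrprrrrr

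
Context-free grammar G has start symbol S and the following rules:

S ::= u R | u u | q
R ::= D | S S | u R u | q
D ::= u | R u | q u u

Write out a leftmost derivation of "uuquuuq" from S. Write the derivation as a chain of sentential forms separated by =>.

S=>uR=>uSS=>uuRS=>uuDS=>uuRuS=>uuDuS=>uuquuuS=>uuquuuq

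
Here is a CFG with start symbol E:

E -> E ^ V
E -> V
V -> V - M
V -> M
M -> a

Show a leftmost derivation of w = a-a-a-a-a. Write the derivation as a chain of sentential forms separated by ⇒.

E ⇒ V ⇒ V-M ⇒ V-M-M ⇒ V-M-M-M ⇒ V-M-M-M-M ⇒ M-M-M-M-M ⇒ a-M-M-M-M ⇒ a-a-M-M-M ⇒ a-a-a-M-M ⇒ a-a-a-a-M ⇒ a-a-a-a-a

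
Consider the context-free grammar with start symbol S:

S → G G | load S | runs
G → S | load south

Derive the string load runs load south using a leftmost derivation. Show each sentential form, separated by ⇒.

S ⇒ load S   [S → load S]
load S ⇒ load G G   [S → G G]
load G G ⇒ load S G   [G → S]
load S G ⇒ load runs G   [S → runs]
load runs G ⇒ load runs load south   [G → load south]

S ⇒ load S ⇒ load G G ⇒ load S G ⇒ load runs G ⇒ load runs load south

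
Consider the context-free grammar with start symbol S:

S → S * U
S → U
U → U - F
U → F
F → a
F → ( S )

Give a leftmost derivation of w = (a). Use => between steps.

S => U => F => (S) => (U) => (F) => (a)

S => U   [S → U]
U => F   [U → F]
F => (S)   [F → ( S )]
(S) => (U)   [S → U]
(U) => (F)   [U → F]
(F) => (a)   [F → a]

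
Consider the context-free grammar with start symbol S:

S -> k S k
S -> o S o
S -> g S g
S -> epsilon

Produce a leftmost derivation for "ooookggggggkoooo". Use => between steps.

S => oSo   [S -> o S o]
oSo => ooSoo   [S -> o S o]
ooSoo => oooSooo   [S -> o S o]
oooSooo => ooooSoooo   [S -> o S o]
ooooSoooo => ooookSkoooo   [S -> k S k]
ooookSkoooo => ooookgSgkoooo   [S -> g S g]
ooookgSgkoooo => ooookggSggkoooo   [S -> g S g]
ooookggSggkoooo => ooookgggSgggkoooo   [S -> g S g]
ooookgggSgggkoooo => ooookggggggkoooo   [S -> epsilon]

S=>oSo=>ooSoo=>oooSooo=>ooooSoooo=>ooookSkoooo=>ooookgSgkoooo=>ooookggSggkoooo=>ooookgggSgggkoooo=>ooookggggggkoooo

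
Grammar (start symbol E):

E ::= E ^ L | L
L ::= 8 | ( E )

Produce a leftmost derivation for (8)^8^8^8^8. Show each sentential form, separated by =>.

E => E^L => E^L^L => E^L^L^L => E^L^L^L^L => L^L^L^L^L => (E)^L^L^L^L => (L)^L^L^L^L => (8)^L^L^L^L => (8)^8^L^L^L => (8)^8^8^L^L => (8)^8^8^8^L => (8)^8^8^8^8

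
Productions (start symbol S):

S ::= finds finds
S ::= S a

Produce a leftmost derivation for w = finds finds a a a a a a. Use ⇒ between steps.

S ⇒ S a   [S ::= S a]
S a ⇒ S a a   [S ::= S a]
S a a ⇒ S a a a   [S ::= S a]
S a a a ⇒ S a a a a   [S ::= S a]
S a a a a ⇒ S a a a a a   [S ::= S a]
S a a a a a ⇒ S a a a a a a   [S ::= S a]
S a a a a a a ⇒ finds finds a a a a a a   [S ::= finds finds]

S ⇒ S a ⇒ S a a ⇒ S a a a ⇒ S a a a a ⇒ S a a a a a ⇒ S a a a a a a ⇒ finds finds a a a a a a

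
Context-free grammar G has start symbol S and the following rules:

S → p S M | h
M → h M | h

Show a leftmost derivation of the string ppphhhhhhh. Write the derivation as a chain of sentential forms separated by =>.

S=>pSM=>ppSMM=>pppSMMM=>ppphMMM=>ppphhMMM=>ppphhhMMM=>ppphhhhMM=>ppphhhhhMM=>ppphhhhhhM=>ppphhhhhhh

S => pSM   [S → p S M]
pSM => ppSMM   [S → p S M]
ppSMM => pppSMMM   [S → p S M]
pppSMMM => ppphMMM   [S → h]
ppphMMM => ppphhMMM   [M → h M]
ppphhMMM => ppphhhMMM   [M → h M]
ppphhhMMM => ppphhhhMM   [M → h]
ppphhhhMM => ppphhhhhMM   [M → h M]
ppphhhhhMM => ppphhhhhhM   [M → h]
ppphhhhhhM => ppphhhhhhh   [M → h]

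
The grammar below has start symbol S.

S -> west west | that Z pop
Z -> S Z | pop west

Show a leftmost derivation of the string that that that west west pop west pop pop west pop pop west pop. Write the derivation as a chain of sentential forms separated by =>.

S => that Z pop   [S -> that Z pop]
that Z pop => that S Z pop   [Z -> S Z]
that S Z pop => that that Z pop Z pop   [S -> that Z pop]
that that Z pop Z pop => that that S Z pop Z pop   [Z -> S Z]
that that S Z pop Z pop => that that that Z pop Z pop Z pop   [S -> that Z pop]
that that that Z pop Z pop Z pop => that that that S Z pop Z pop Z pop   [Z -> S Z]
that that that S Z pop Z pop Z pop => that that that west west Z pop Z pop Z pop   [S -> west west]
that that that west west Z pop Z pop Z pop => that that that west west pop west pop Z pop Z pop   [Z -> pop west]
that that that west west pop west pop Z pop Z pop => that that that west west pop west pop pop west pop Z pop   [Z -> pop west]
that that that west west pop west pop pop west pop Z pop => that that that west west pop west pop pop west pop pop west pop   [Z -> pop west]

S => that Z pop => that S Z pop => that that Z pop Z pop => that that S Z pop Z pop => that that that Z pop Z pop Z pop => that that that S Z pop Z pop Z pop => that that that west west Z pop Z pop Z pop => that that that west west pop west pop Z pop Z pop => that that that west west pop west pop pop west pop Z pop => that that that west west pop west pop pop west pop pop west pop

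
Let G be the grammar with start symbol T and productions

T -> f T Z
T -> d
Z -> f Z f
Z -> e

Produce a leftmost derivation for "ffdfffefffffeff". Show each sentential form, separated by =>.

T => fTZ   [T -> f T Z]
fTZ => ffTZZ   [T -> f T Z]
ffTZZ => ffdZZ   [T -> d]
ffdZZ => ffdfZfZ   [Z -> f Z f]
ffdfZfZ => ffdffZffZ   [Z -> f Z f]
ffdffZffZ => ffdfffZfffZ   [Z -> f Z f]
ffdfffZfffZ => ffdfffefffZ   [Z -> e]
ffdfffefffZ => ffdfffeffffZf   [Z -> f Z f]
ffdfffeffffZf => ffdfffefffffZff   [Z -> f Z f]
ffdfffefffffZff => ffdfffefffffeff   [Z -> e]

T=>fTZ=>ffTZZ=>ffdZZ=>ffdfZfZ=>ffdffZffZ=>ffdfffZfffZ=>ffdfffefffZ=>ffdfffeffffZf=>ffdfffefffffZff=>ffdfffefffffeff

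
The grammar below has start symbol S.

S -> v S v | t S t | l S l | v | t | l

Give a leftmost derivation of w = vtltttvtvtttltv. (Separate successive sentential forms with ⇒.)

S ⇒ vSv ⇒ vtStv ⇒ vtlSltv ⇒ vtltStltv ⇒ vtlttSttltv ⇒ vtltttStttltv ⇒ vtltttvSvtttltv ⇒ vtltttvtvtttltv

S ⇒ vSv   [S -> v S v]
vSv ⇒ vtStv   [S -> t S t]
vtStv ⇒ vtlSltv   [S -> l S l]
vtlSltv ⇒ vtltStltv   [S -> t S t]
vtltStltv ⇒ vtlttSttltv   [S -> t S t]
vtlttSttltv ⇒ vtltttStttltv   [S -> t S t]
vtltttStttltv ⇒ vtltttvSvtttltv   [S -> v S v]
vtltttvSvtttltv ⇒ vtltttvtvtttltv   [S -> t]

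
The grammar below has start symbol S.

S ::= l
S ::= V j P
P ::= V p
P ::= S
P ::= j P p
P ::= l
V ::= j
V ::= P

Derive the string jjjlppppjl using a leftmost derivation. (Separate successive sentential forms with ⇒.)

S ⇒ VjP ⇒ PjP ⇒ VpjP ⇒ PpjP ⇒ jPppjP ⇒ jjPpppjP ⇒ jjjPppppjP ⇒ jjjSppppjP ⇒ jjjlppppjP ⇒ jjjlppppjl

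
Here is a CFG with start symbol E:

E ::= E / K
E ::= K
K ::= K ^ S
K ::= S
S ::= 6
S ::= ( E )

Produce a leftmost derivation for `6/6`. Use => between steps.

E=>E/K=>K/K=>S/K=>6/K=>6/S=>6/6

E => E/K   [E ::= E / K]
E/K => K/K   [E ::= K]
K/K => S/K   [K ::= S]
S/K => 6/K   [S ::= 6]
6/K => 6/S   [K ::= S]
6/S => 6/6   [S ::= 6]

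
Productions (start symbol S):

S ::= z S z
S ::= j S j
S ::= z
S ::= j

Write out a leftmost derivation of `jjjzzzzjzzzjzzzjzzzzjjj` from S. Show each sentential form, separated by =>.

S => jSj => jjSjj => jjjSjjj => jjjzSzjjj => jjjzzSzzjjj => jjjzzzSzzzjjj => jjjzzzzSzzzzjjj => jjjzzzzjSjzzzzjjj => jjjzzzzjzSzjzzzzjjj => jjjzzzzjzzSzzjzzzzjjj => jjjzzzzjzzzSzzzjzzzzjjj => jjjzzzzjzzzjzzzjzzzzjjj

S => jSj   [S ::= j S j]
jSj => jjSjj   [S ::= j S j]
jjSjj => jjjSjjj   [S ::= j S j]
jjjSjjj => jjjzSzjjj   [S ::= z S z]
jjjzSzjjj => jjjzzSzzjjj   [S ::= z S z]
jjjzzSzzjjj => jjjzzzSzzzjjj   [S ::= z S z]
jjjzzzSzzzjjj => jjjzzzzSzzzzjjj   [S ::= z S z]
jjjzzzzSzzzzjjj => jjjzzzzjSjzzzzjjj   [S ::= j S j]
jjjzzzzjSjzzzzjjj => jjjzzzzjzSzjzzzzjjj   [S ::= z S z]
jjjzzzzjzSzjzzzzjjj => jjjzzzzjzzSzzjzzzzjjj   [S ::= z S z]
jjjzzzzjzzSzzjzzzzjjj => jjjzzzzjzzzSzzzjzzzzjjj   [S ::= z S z]
jjjzzzzjzzzSzzzjzzzzjjj => jjjzzzzjzzzjzzzjzzzzjjj   [S ::= j]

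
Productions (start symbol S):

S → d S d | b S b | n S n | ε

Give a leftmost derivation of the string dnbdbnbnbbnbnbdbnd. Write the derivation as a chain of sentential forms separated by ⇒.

S ⇒ dSd ⇒ dnSnd ⇒ dnbSbnd ⇒ dnbdSdbnd ⇒ dnbdbSbdbnd ⇒ dnbdbnSnbdbnd ⇒ dnbdbnbSbnbdbnd ⇒ dnbdbnbnSnbnbdbnd ⇒ dnbdbnbnbSbnbnbdbnd ⇒ dnbdbnbnbbnbnbdbnd

S ⇒ dSd   [S → d S d]
dSd ⇒ dnSnd   [S → n S n]
dnSnd ⇒ dnbSbnd   [S → b S b]
dnbSbnd ⇒ dnbdSdbnd   [S → d S d]
dnbdSdbnd ⇒ dnbdbSbdbnd   [S → b S b]
dnbdbSbdbnd ⇒ dnbdbnSnbdbnd   [S → n S n]
dnbdbnSnbdbnd ⇒ dnbdbnbSbnbdbnd   [S → b S b]
dnbdbnbSbnbdbnd ⇒ dnbdbnbnSnbnbdbnd   [S → n S n]
dnbdbnbnSnbnbdbnd ⇒ dnbdbnbnbSbnbnbdbnd   [S → b S b]
dnbdbnbnbSbnbnbdbnd ⇒ dnbdbnbnbbnbnbdbnd   [S → ε]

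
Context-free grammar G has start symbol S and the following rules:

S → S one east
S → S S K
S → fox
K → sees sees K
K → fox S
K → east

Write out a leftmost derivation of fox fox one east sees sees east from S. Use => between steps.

S => S S K   [S → S S K]
S S K => fox S K   [S → fox]
fox S K => fox S one east K   [S → S one east]
fox S one east K => fox fox one east K   [S → fox]
fox fox one east K => fox fox one east sees sees K   [K → sees sees K]
fox fox one east sees sees K => fox fox one east sees sees east   [K → east]

S => S S K => fox S K => fox S one east K => fox fox one east K => fox fox one east sees sees K => fox fox one east sees sees east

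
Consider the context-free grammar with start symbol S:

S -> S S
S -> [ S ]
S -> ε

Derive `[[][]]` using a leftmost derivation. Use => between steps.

S => SS => [S]S => [SS]S => [SSS]S => [[S]SS]S => [[]SS]S => [[]SSS]S => [[][S]SS]S => [[][]SS]S => [[][]S]S => [[][]]S => [[][]]

S => SS   [S -> S S]
SS => [S]S   [S -> [ S ]]
[S]S => [SS]S   [S -> S S]
[SS]S => [SSS]S   [S -> S S]
[SSS]S => [[S]SS]S   [S -> [ S ]]
[[S]SS]S => [[]SS]S   [S -> ε]
[[]SS]S => [[]SSS]S   [S -> S S]
[[]SSS]S => [[][S]SS]S   [S -> [ S ]]
[[][S]SS]S => [[][]SS]S   [S -> ε]
[[][]SS]S => [[][]S]S   [S -> ε]
[[][]S]S => [[][]]S   [S -> ε]
[[][]]S => [[][]]   [S -> ε]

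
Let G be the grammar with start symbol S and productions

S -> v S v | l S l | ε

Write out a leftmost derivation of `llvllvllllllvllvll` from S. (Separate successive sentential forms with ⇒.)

S ⇒ lSl ⇒ llSll ⇒ llvSvll ⇒ llvlSlvll ⇒ llvllSllvll ⇒ llvllvSvllvll ⇒ llvllvlSlvllvll ⇒ llvllvllSllvllvll ⇒ llvllvlllSlllvllvll ⇒ llvllvllllllvllvll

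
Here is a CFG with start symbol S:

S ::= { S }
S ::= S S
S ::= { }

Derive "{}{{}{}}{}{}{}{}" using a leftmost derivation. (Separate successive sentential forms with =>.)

S => SS => SSS => {}SS => {}SSS => {}SSSS => {}SSSSS => {}{S}SSSS => {}{SS}SSSS => {}{{}S}SSSS => {}{{}{}}SSSS => {}{{}{}}{}SSS => {}{{}{}}{}{}SS => {}{{}{}}{}{}{}S => {}{{}{}}{}{}{}{}

S => SS   [S ::= S S]
SS => SSS   [S ::= S S]
SSS => {}SS   [S ::= { }]
{}SS => {}SSS   [S ::= S S]
{}SSS => {}SSSS   [S ::= S S]
{}SSSS => {}SSSSS   [S ::= S S]
{}SSSSS => {}{S}SSSS   [S ::= { S }]
{}{S}SSSS => {}{SS}SSSS   [S ::= S S]
{}{SS}SSSS => {}{{}S}SSSS   [S ::= { }]
{}{{}S}SSSS => {}{{}{}}SSSS   [S ::= { }]
{}{{}{}}SSSS => {}{{}{}}{}SSS   [S ::= { }]
{}{{}{}}{}SSS => {}{{}{}}{}{}SS   [S ::= { }]
{}{{}{}}{}{}SS => {}{{}{}}{}{}{}S   [S ::= { }]
{}{{}{}}{}{}{}S => {}{{}{}}{}{}{}{}   [S ::= { }]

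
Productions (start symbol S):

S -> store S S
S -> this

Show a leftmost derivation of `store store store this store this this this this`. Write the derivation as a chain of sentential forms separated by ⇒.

S ⇒ store S S ⇒ store store S S S ⇒ store store store S S S S ⇒ store store store this S S S ⇒ store store store this store S S S S ⇒ store store store this store this S S S ⇒ store store store this store this this S S ⇒ store store store this store this this this S ⇒ store store store this store this this this this

S ⇒ store S S   [S -> store S S]
store S S ⇒ store store S S S   [S -> store S S]
store store S S S ⇒ store store store S S S S   [S -> store S S]
store store store S S S S ⇒ store store store this S S S   [S -> this]
store store store this S S S ⇒ store store store this store S S S S   [S -> store S S]
store store store this store S S S S ⇒ store store store this store this S S S   [S -> this]
store store store this store this S S S ⇒ store store store this store this this S S   [S -> this]
store store store this store this this S S ⇒ store store store this store this this this S   [S -> this]
store store store this store this this this S ⇒ store store store this store this this this this   [S -> this]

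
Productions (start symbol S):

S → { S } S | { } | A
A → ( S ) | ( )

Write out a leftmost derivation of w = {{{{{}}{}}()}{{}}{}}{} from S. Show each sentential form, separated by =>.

S => {S}S => {{S}S}S => {{{S}S}S}S => {{{{S}S}S}S}S => {{{{{}}S}S}S}S => {{{{{}}{}}S}S}S => {{{{{}}{}}A}S}S => {{{{{}}{}}()}S}S => {{{{{}}{}}()}{S}S}S => {{{{{}}{}}()}{{}}S}S => {{{{{}}{}}()}{{}}{}}S => {{{{{}}{}}()}{{}}{}}{}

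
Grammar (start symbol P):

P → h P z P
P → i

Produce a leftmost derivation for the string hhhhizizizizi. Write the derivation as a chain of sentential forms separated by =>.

P => hPzP   [P → h P z P]
hPzP => hhPzPzP   [P → h P z P]
hhPzPzP => hhhPzPzPzP   [P → h P z P]
hhhPzPzPzP => hhhhPzPzPzPzP   [P → h P z P]
hhhhPzPzPzPzP => hhhhizPzPzPzP   [P → i]
hhhhizPzPzPzP => hhhhizizPzPzP   [P → i]
hhhhizizPzPzP => hhhhizizizPzP   [P → i]
hhhhizizizPzP => hhhhizizizizP   [P → i]
hhhhizizizizP => hhhhizizizizi   [P → i]

P=>hPzP=>hhPzPzP=>hhhPzPzPzP=>hhhhPzPzPzPzP=>hhhhizPzPzPzP=>hhhhizizPzPzP=>hhhhizizizPzP=>hhhhizizizizP=>hhhhizizizizi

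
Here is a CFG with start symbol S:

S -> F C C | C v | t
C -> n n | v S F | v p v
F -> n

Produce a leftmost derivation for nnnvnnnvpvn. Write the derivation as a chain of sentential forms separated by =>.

S => FCC => nCC => nnnC => nnnvSF => nnnvFCCF => nnnvnCCF => nnnvnnnCF => nnnvnnnvpvF => nnnvnnnvpvn

S => FCC   [S -> F C C]
FCC => nCC   [F -> n]
nCC => nnnC   [C -> n n]
nnnC => nnnvSF   [C -> v S F]
nnnvSF => nnnvFCCF   [S -> F C C]
nnnvFCCF => nnnvnCCF   [F -> n]
nnnvnCCF => nnnvnnnCF   [C -> n n]
nnnvnnnCF => nnnvnnnvpvF   [C -> v p v]
nnnvnnnvpvF => nnnvnnnvpvn   [F -> n]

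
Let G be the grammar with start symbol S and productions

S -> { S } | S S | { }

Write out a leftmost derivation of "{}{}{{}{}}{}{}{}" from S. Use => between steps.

S => SS => {}S => {}SS => {}SSS => {}{}SS => {}{}SSS => {}{}SSSS => {}{}{S}SSS => {}{}{SS}SSS => {}{}{{}S}SSS => {}{}{{}{}}SSS => {}{}{{}{}}{}SS => {}{}{{}{}}{}{}S => {}{}{{}{}}{}{}{}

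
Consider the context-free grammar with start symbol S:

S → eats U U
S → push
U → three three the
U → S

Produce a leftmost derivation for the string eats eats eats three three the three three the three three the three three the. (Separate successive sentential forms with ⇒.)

S ⇒ eats U U ⇒ eats S U ⇒ eats eats U U U ⇒ eats eats S U U ⇒ eats eats eats U U U U ⇒ eats eats eats three three the U U U ⇒ eats eats eats three three the three three the U U ⇒ eats eats eats three three the three three the three three the U ⇒ eats eats eats three three the three three the three three the three three the

S ⇒ eats U U   [S → eats U U]
eats U U ⇒ eats S U   [U → S]
eats S U ⇒ eats eats U U U   [S → eats U U]
eats eats U U U ⇒ eats eats S U U   [U → S]
eats eats S U U ⇒ eats eats eats U U U U   [S → eats U U]
eats eats eats U U U U ⇒ eats eats eats three three the U U U   [U → three three the]
eats eats eats three three the U U U ⇒ eats eats eats three three the three three the U U   [U → three three the]
eats eats eats three three the three three the U U ⇒ eats eats eats three three the three three the three three the U   [U → three three the]
eats eats eats three three the three three the three three the U ⇒ eats eats eats three three the three three the three three the three three the   [U → three three the]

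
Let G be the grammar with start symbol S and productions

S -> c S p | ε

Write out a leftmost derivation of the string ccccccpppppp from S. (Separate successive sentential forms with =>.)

S=>cSp=>ccSpp=>cccSppp=>ccccSpppp=>cccccSppppp=>ccccccSpppppp=>ccccccpppppp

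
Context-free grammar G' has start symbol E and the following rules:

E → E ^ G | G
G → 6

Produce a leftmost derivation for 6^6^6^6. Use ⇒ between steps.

E ⇒ E^G   [E → E ^ G]
E^G ⇒ E^G^G   [E → E ^ G]
E^G^G ⇒ E^G^G^G   [E → E ^ G]
E^G^G^G ⇒ G^G^G^G   [E → G]
G^G^G^G ⇒ 6^G^G^G   [G → 6]
6^G^G^G ⇒ 6^6^G^G   [G → 6]
6^6^G^G ⇒ 6^6^6^G   [G → 6]
6^6^6^G ⇒ 6^6^6^6   [G → 6]

E ⇒ E^G ⇒ E^G^G ⇒ E^G^G^G ⇒ G^G^G^G ⇒ 6^G^G^G ⇒ 6^6^G^G ⇒ 6^6^6^G ⇒ 6^6^6^6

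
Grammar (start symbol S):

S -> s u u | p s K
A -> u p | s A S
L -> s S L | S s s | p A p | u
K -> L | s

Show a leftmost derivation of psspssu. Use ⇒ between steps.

S ⇒ psK ⇒ psL ⇒ pssSL ⇒ psspsKL ⇒ psspssL ⇒ psspssu

S ⇒ psK   [S -> p s K]
psK ⇒ psL   [K -> L]
psL ⇒ pssSL   [L -> s S L]
pssSL ⇒ psspsKL   [S -> p s K]
psspsKL ⇒ psspssL   [K -> s]
psspssL ⇒ psspssu   [L -> u]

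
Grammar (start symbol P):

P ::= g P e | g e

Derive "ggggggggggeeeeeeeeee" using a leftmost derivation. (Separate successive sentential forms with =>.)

P => gPe   [P ::= g P e]
gPe => ggPee   [P ::= g P e]
ggPee => gggPeee   [P ::= g P e]
gggPeee => ggggPeeee   [P ::= g P e]
ggggPeeee => gggggPeeeee   [P ::= g P e]
gggggPeeeee => ggggggPeeeeee   [P ::= g P e]
ggggggPeeeeee => gggggggPeeeeeee   [P ::= g P e]
gggggggPeeeeeee => ggggggggPeeeeeeee   [P ::= g P e]
ggggggggPeeeeeeee => gggggggggPeeeeeeeee   [P ::= g P e]
gggggggggPeeeeeeeee => ggggggggggeeeeeeeeee   [P ::= g e]

P => gPe => ggPee => gggPeee => ggggPeeee => gggggPeeeee => ggggggPeeeeee => gggggggPeeeeeee => ggggggggPeeeeeeee => gggggggggPeeeeeeeee => ggggggggggeeeeeeeeee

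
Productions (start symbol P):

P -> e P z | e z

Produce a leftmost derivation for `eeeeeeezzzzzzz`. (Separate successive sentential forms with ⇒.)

P ⇒ ePz   [P -> e P z]
ePz ⇒ eePzz   [P -> e P z]
eePzz ⇒ eeePzzz   [P -> e P z]
eeePzzz ⇒ eeeePzzzz   [P -> e P z]
eeeePzzzz ⇒ eeeeePzzzzz   [P -> e P z]
eeeeePzzzzz ⇒ eeeeeePzzzzzz   [P -> e P z]
eeeeeePzzzzzz ⇒ eeeeeeezzzzzzz   [P -> e z]

P ⇒ ePz ⇒ eePzz ⇒ eeePzzz ⇒ eeeePzzzz ⇒ eeeeePzzzzz ⇒ eeeeeePzzzzzz ⇒ eeeeeeezzzzzzz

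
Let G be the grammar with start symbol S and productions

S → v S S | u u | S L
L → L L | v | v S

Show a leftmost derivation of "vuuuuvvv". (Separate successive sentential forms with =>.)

S => SL => vSSL => vuuSL => vuuSLL => vuuuuLL => vuuuuLLL => vuuuuvLL => vuuuuvvL => vuuuuvvv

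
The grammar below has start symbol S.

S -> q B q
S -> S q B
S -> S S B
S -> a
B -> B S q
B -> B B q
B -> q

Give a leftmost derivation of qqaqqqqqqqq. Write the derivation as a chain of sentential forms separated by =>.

S => SqB   [S -> S q B]
SqB => qBqqB   [S -> q B q]
qBqqB => qBBqqqB   [B -> B B q]
qBBqqqB => qBBqBqqqB   [B -> B B q]
qBBqBqqqB => qBSqBqBqqqB   [B -> B S q]
qBSqBqBqqqB => qqSqBqBqqqB   [B -> q]
qqSqBqBqqqB => qqaqBqBqqqB   [S -> a]
qqaqBqBqqqB => qqaqqqBqqqB   [B -> q]
qqaqqqBqqqB => qqaqqqqqqqB   [B -> q]
qqaqqqqqqqB => qqaqqqqqqqq   [B -> q]

S => SqB => qBqqB => qBBqqqB => qBBqBqqqB => qBSqBqBqqqB => qqSqBqBqqqB => qqaqBqBqqqB => qqaqqqBqqqB => qqaqqqqqqqB => qqaqqqqqqqq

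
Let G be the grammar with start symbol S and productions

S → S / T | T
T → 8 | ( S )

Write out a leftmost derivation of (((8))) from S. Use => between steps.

S=>T=>(S)=>(T)=>((S))=>((T))=>(((S)))=>(((T)))=>(((8)))

S => T   [S → T]
T => (S)   [T → ( S )]
(S) => (T)   [S → T]
(T) => ((S))   [T → ( S )]
((S)) => ((T))   [S → T]
((T)) => (((S)))   [T → ( S )]
(((S))) => (((T)))   [S → T]
(((T))) => (((8)))   [T → 8]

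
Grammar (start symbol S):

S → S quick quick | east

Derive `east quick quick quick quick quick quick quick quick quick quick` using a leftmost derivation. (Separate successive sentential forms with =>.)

S => S quick quick => S quick quick quick quick => S quick quick quick quick quick quick => S quick quick quick quick quick quick quick quick => S quick quick quick quick quick quick quick quick quick quick => east quick quick quick quick quick quick quick quick quick quick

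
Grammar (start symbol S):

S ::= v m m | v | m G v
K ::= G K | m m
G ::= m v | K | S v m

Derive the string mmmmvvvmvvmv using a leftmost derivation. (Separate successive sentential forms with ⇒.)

S ⇒ mGv   [S ::= m G v]
mGv ⇒ mSvmv   [G ::= S v m]
mSvmv ⇒ mmGvvmv   [S ::= m G v]
mmGvvmv ⇒ mmSvmvvmv   [G ::= S v m]
mmSvmvvmv ⇒ mmmGvvmvvmv   [S ::= m G v]
mmmGvvmvvmv ⇒ mmmmvvvmvvmv   [G ::= m v]

S⇒mGv⇒mSvmv⇒mmGvvmv⇒mmSvmvvmv⇒mmmGvvmvvmv⇒mmmmvvvmvvmv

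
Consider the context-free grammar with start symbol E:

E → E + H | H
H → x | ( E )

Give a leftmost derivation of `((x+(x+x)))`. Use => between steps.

E => H   [E → H]
H => (E)   [H → ( E )]
(E) => (H)   [E → H]
(H) => ((E))   [H → ( E )]
((E)) => ((E+H))   [E → E + H]
((E+H)) => ((H+H))   [E → H]
((H+H)) => ((x+H))   [H → x]
((x+H)) => ((x+(E)))   [H → ( E )]
((x+(E))) => ((x+(E+H)))   [E → E + H]
((x+(E+H))) => ((x+(H+H)))   [E → H]
((x+(H+H))) => ((x+(x+H)))   [H → x]
((x+(x+H))) => ((x+(x+x)))   [H → x]

E => H => (E) => (H) => ((E)) => ((E+H)) => ((H+H)) => ((x+H)) => ((x+(E))) => ((x+(E+H))) => ((x+(H+H))) => ((x+(x+H))) => ((x+(x+x)))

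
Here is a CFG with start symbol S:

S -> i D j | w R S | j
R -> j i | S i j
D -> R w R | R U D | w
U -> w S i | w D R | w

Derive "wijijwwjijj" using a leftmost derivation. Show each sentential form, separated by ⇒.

S ⇒ wRS ⇒ wSijS ⇒ wiDjijS ⇒ wiRUDjijS ⇒ wiSijUDjijS ⇒ wijijUDjijS ⇒ wijijwDjijS ⇒ wijijwwjijS ⇒ wijijwwjijj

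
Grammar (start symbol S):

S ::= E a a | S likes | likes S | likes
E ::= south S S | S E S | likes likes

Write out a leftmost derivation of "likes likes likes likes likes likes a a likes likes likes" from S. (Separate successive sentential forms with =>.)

S => S likes => S likes likes => S likes likes likes => E a a likes likes likes => S E S a a likes likes likes => S likes E S a a likes likes likes => S likes likes E S a a likes likes likes => likes likes likes E S a a likes likes likes => likes likes likes likes likes S a a likes likes likes => likes likes likes likes likes likes a a likes likes likes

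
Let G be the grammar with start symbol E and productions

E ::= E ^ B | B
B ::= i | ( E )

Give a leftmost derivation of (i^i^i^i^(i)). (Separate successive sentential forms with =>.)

E => B => (E) => (E^B) => (E^B^B) => (E^B^B^B) => (E^B^B^B^B) => (B^B^B^B^B) => (i^B^B^B^B) => (i^i^B^B^B) => (i^i^i^B^B) => (i^i^i^i^B) => (i^i^i^i^(E)) => (i^i^i^i^(B)) => (i^i^i^i^(i))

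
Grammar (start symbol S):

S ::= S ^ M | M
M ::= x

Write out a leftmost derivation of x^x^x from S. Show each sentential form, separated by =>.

S=>S^M=>S^M^M=>M^M^M=>x^M^M=>x^x^M=>x^x^x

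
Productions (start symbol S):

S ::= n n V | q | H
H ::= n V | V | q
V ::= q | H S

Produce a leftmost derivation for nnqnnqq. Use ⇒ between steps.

S ⇒ nnV ⇒ nnHS ⇒ nnqS ⇒ nnqnnV ⇒ nnqnnHS ⇒ nnqnnqS ⇒ nnqnnqq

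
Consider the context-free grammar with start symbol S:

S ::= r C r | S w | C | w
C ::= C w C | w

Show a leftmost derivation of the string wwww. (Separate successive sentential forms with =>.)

S=>Sw=>Cw=>CwCw=>wwCw=>wwww

S => Sw   [S ::= S w]
Sw => Cw   [S ::= C]
Cw => CwCw   [C ::= C w C]
CwCw => wwCw   [C ::= w]
wwCw => wwww   [C ::= w]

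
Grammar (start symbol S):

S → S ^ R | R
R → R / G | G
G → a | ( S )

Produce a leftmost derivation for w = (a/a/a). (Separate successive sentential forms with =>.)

S=>R=>G=>(S)=>(R)=>(R/G)=>(R/G/G)=>(G/G/G)=>(a/G/G)=>(a/a/G)=>(a/a/a)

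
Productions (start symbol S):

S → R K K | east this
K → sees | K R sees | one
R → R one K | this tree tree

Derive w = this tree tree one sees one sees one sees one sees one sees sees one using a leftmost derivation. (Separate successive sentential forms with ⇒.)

S ⇒ R K K   [S → R K K]
R K K ⇒ R one K K K   [R → R one K]
R one K K K ⇒ R one K one K K K   [R → R one K]
R one K one K K K ⇒ R one K one K one K K K   [R → R one K]
R one K one K one K K K ⇒ R one K one K one K one K K K   [R → R one K]
R one K one K one K one K K K ⇒ R one K one K one K one K one K K K   [R → R one K]
R one K one K one K one K one K K K ⇒ this tree tree one K one K one K one K one K K K   [R → this tree tree]
this tree tree one K one K one K one K one K K K ⇒ this tree tree one sees one K one K one K one K K K   [K → sees]
this tree tree one sees one K one K one K one K K K ⇒ this tree tree one sees one sees one K one K one K K K   [K → sees]
this tree tree one sees one sees one K one K one K K K ⇒ this tree tree one sees one sees one sees one K one K K K   [K → sees]
this tree tree one sees one sees one sees one K one K K K ⇒ this tree tree one sees one sees one sees one sees one K K K   [K → sees]
this tree tree one sees one sees one sees one sees one K K K ⇒ this tree tree one sees one sees one sees one sees one sees K K   [K → sees]
this tree tree one sees one sees one sees one sees one sees K K ⇒ this tree tree one sees one sees one sees one sees one sees sees K   [K → sees]
this tree tree one sees one sees one sees one sees one sees sees K ⇒ this tree tree one sees one sees one sees one sees one sees sees one   [K → one]

S ⇒ R K K ⇒ R one K K K ⇒ R one K one K K K ⇒ R one K one K one K K K ⇒ R one K one K one K one K K K ⇒ R one K one K one K one K one K K K ⇒ this tree tree one K one K one K one K one K K K ⇒ this tree tree one sees one K one K one K one K K K ⇒ this tree tree one sees one sees one K one K one K K K ⇒ this tree tree one sees one sees one sees one K one K K K ⇒ this tree tree one sees one sees one sees one sees one K K K ⇒ this tree tree one sees one sees one sees one sees one sees K K ⇒ this tree tree one sees one sees one sees one sees one sees sees K ⇒ this tree tree one sees one sees one sees one sees one sees sees one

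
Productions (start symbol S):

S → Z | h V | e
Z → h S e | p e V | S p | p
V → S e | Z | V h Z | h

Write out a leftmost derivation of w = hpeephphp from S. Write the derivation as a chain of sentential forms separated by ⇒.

S ⇒ hV   [S → h V]
hV ⇒ hVhZ   [V → V h Z]
hVhZ ⇒ hZhZ   [V → Z]
hZhZ ⇒ hpeVhZ   [Z → p e V]
hpeVhZ ⇒ hpeVhZhZ   [V → V h Z]
hpeVhZhZ ⇒ hpeZhZhZ   [V → Z]
hpeZhZhZ ⇒ hpeSphZhZ   [Z → S p]
hpeSphZhZ ⇒ hpeephZhZ   [S → e]
hpeephZhZ ⇒ hpeephphZ   [Z → p]
hpeephphZ ⇒ hpeephphp   [Z → p]

S⇒hV⇒hVhZ⇒hZhZ⇒hpeVhZ⇒hpeVhZhZ⇒hpeZhZhZ⇒hpeSphZhZ⇒hpeephZhZ⇒hpeephphZ⇒hpeephphp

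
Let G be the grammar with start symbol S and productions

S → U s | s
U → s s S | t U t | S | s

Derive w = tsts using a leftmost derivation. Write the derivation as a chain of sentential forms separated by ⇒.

S⇒Us⇒tUts⇒tSts⇒tsts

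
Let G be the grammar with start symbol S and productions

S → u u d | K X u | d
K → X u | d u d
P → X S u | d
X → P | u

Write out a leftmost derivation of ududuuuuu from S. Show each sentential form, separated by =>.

S=>KXu=>XuXu=>PuXu=>XSuuXu=>uSuuXu=>uKXuuuXu=>uXuXuuuXu=>uPuXuuuXu=>uduXuuuXu=>uduPuuuXu=>ududuuuXu=>ududuuuuu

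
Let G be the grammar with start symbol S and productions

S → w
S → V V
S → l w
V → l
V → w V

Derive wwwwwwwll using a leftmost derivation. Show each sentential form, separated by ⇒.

S ⇒ VV ⇒ wVV ⇒ wwVV ⇒ wwwVV ⇒ wwwwVV ⇒ wwwwwVV ⇒ wwwwwwVV ⇒ wwwwwwwVV ⇒ wwwwwwwlV ⇒ wwwwwwwll

S ⇒ VV   [S → V V]
VV ⇒ wVV   [V → w V]
wVV ⇒ wwVV   [V → w V]
wwVV ⇒ wwwVV   [V → w V]
wwwVV ⇒ wwwwVV   [V → w V]
wwwwVV ⇒ wwwwwVV   [V → w V]
wwwwwVV ⇒ wwwwwwVV   [V → w V]
wwwwwwVV ⇒ wwwwwwwVV   [V → w V]
wwwwwwwVV ⇒ wwwwwwwlV   [V → l]
wwwwwwwlV ⇒ wwwwwwwll   [V → l]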